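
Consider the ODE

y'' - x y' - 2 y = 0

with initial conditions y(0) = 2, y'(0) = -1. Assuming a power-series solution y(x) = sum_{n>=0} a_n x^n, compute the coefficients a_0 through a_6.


Ansatz: y(x) = sum_{n>=0} a_n x^n, so y'(x) = sum_{n>=1} n a_n x^(n-1) and y''(x) = sum_{n>=2} n(n-1) a_n x^(n-2).
Substitute into P(x) y'' + Q(x) y' + R(x) y = 0 with P(x) = 1, Q(x) = -x, R(x) = -2, and match powers of x.
Initial conditions: a_0 = 2, a_1 = -1.
Setting the coefficient of each power of x to zero and solving order by order (substituting the coefficients already found):
  x^0: 2 a_2 - 2 a_0 = 0  ->  2 a_2 = 2 a_0 = 4  ->  a_2 = 2
  x^1: 6 a_3 - 3 a_1 = 0  ->  6 a_3 = 3 a_1 = -3  ->  a_3 = -1/2
  x^2: 12 a_4 - 4 a_2 = 0  ->  12 a_4 = 4 a_2 = 8  ->  a_4 = 2/3
  x^3: 20 a_5 - 5 a_3 = 0  ->  20 a_5 = 5 a_3 = -5/2  ->  a_5 = -1/8
  x^4: 30 a_6 - 6 a_4 = 0  ->  30 a_6 = 6 a_4 = 4  ->  a_6 = 2/15
Truncated series: y(x) = 2 - x + 2 x^2 - (1/2) x^3 + (2/3) x^4 - (1/8) x^5 + (2/15) x^6 + O(x^7).

a_0 = 2; a_1 = -1; a_2 = 2; a_3 = -1/2; a_4 = 2/3; a_5 = -1/8; a_6 = 2/15


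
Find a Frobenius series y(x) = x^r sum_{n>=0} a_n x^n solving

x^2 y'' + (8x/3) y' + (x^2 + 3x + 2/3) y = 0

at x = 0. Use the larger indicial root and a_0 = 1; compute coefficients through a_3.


Write in Frobenius form y'' + (p(x)/x) y' + (q(x)/x^2) y = 0:
  p(x) = 8/3,  q(x) = x^2 + 3x + 2/3.
Indicial equation: r(r-1) + (8/3) r + (2/3) = 0 -> roots r_1 = -2/3, r_2 = -1.
Take r = r_1 = -2/3. Let y(x) = x^r sum_{n>=0} a_n x^n with a_0 = 1.
Substitute y = x^r sum a_n x^n and match x^{r+n}. The recurrence is
  D(n) a_n + 3 a_{n-1} + 1 a_{n-2} = 0,  where D(n) = (r+n)(r+n-1) + (8/3)(r+n) + (2/3).
  a_n = [-3 a_{n-1} - 1 a_{n-2}] / D(n).
Since the indicial polynomial factors as (r - r_1)(r - r_2), D(n) = (r_1 + n - r_1)(r_1 + n - r_2) = n(n + 1/3).
Evaluating step by step (a_0 = 1):
  n = 1: D(1) = 1(1 + 1/3) = 4/3; numerator = -3(1) = -3; a_1 = (-3)/(4/3) = -9/4
  n = 2: D(2) = 2(2 + 1/3) = 14/3; numerator = -3(-9/4) - 1(1) = 23/4; a_2 = (23/4)/(14/3) = 69/56
  n = 3: D(3) = 3(3 + 1/3) = 10; numerator = -3(69/56) - 1(-9/4) = -81/56; a_3 = (-81/56)/(10) = -81/560

r = -2/3; a_0 = 1; a_1 = -9/4; a_2 = 69/56; a_3 = -81/560


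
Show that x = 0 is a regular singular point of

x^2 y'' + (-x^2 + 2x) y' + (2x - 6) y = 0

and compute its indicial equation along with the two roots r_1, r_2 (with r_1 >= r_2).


Divide by x^2 to reach normal form y'' + P_1(x) y' + P_2(x) y = 0 with P_1(x) = -1 + 2/x and P_2(x) = 2/x - 6/x^2.
x = 0 is a singular point because the y'-coefficient -1 + 2/x has a pole at x = 0 and the y-coefficient 2/x - 6/x^2 has a pole at x = 0.
It is a regular singular point because x P_1(x) = p(x) = 2 - x and x^2 P_2(x) = q(x) = 2x - 6 are polynomials, hence analytic at x = 0.
p(0) = 2,  q(0) = -6.
Indicial equation: r(r-1) + p(0) r + q(0) = 0, i.e. r^2 + (p(0) - 1) r + q(0) = 0, i.e. r^2 + 1 r - 6 = 0.
Discriminant: (1)^2 - 4(-6) = 25, so r = (-1 ± 5)/2.
Solving: r_1 = 2, r_2 = -3.

indicial: r^2 + 1 r - 6 = 0; roots r_1 = 2, r_2 = -3


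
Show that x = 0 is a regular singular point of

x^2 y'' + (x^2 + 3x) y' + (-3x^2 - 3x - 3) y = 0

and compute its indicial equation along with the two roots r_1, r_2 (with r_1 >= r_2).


Divide by x^2 to reach normal form y'' + P_1(x) y' + P_2(x) y = 0 with P_1(x) = 1 + 3/x and P_2(x) = -3 - 3/x - 3/x^2.
x = 0 is a singular point because the y'-coefficient 1 + 3/x has a pole at x = 0 and the y-coefficient -3 - 3/x - 3/x^2 has a pole at x = 0.
It is a regular singular point because x P_1(x) = p(x) = x + 3 and x^2 P_2(x) = q(x) = -3x^2 - 3x - 3 are polynomials, hence analytic at x = 0.
p(0) = 3,  q(0) = -3.
Indicial equation: r(r-1) + p(0) r + q(0) = 0, i.e. r^2 + (p(0) - 1) r + q(0) = 0, i.e. r^2 + 2 r - 3 = 0.
Discriminant: (2)^2 - 4(-3) = 16, so r = (-2 ± 4)/2.
Solving: r_1 = 1, r_2 = -3.

indicial: r^2 + 2 r - 3 = 0; roots r_1 = 1, r_2 = -3


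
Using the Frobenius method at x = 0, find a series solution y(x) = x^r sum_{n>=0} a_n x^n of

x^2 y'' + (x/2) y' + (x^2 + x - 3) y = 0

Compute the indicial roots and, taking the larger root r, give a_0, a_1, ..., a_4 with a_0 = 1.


Write in Frobenius form y'' + (p(x)/x) y' + (q(x)/x^2) y = 0:
  p(x) = 1/2,  q(x) = x^2 + x - 3.
Indicial equation: r(r-1) + (1/2) r + (-3) = 0 -> roots r_1 = 2, r_2 = -3/2.
Take r = r_1 = 2. Let y(x) = x^r sum_{n>=0} a_n x^n with a_0 = 1.
Substitute y = x^r sum a_n x^n and match x^{r+n}. The recurrence is
  D(n) a_n + 1 a_{n-1} + 1 a_{n-2} = 0,  where D(n) = (r+n)(r+n-1) + (1/2)(r+n) + (-3).
  a_n = [-1 a_{n-1} - 1 a_{n-2}] / D(n).
Since the indicial polynomial factors as (r - r_1)(r - r_2), D(n) = (r_1 + n - r_1)(r_1 + n - r_2) = n(n + 7/2).
Evaluating step by step (a_0 = 1):
  n = 1: D(1) = 1(1 + 7/2) = 9/2; numerator = -1(1) = -1; a_1 = (-1)/(9/2) = -2/9
  n = 2: D(2) = 2(2 + 7/2) = 11; numerator = -1(-2/9) - 1(1) = -7/9; a_2 = (-7/9)/(11) = -7/99
  n = 3: D(3) = 3(3 + 7/2) = 39/2; numerator = -1(-7/99) - 1(-2/9) = 29/99; a_3 = (29/99)/(39/2) = 58/3861
  n = 4: D(4) = 4(4 + 7/2) = 30; numerator = -1(58/3861) - 1(-7/99) = 215/3861; a_4 = (215/3861)/(30) = 43/23166

r = 2; a_0 = 1; a_1 = -2/9; a_2 = -7/99; a_3 = 58/3861; a_4 = 43/23166


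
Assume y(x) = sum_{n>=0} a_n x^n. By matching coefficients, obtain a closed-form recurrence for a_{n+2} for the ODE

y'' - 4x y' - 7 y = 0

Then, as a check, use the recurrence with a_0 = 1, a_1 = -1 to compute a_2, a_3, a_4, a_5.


Substitute y = sum_n a_n x^n.
y''(x) has coefficient (n+2)(n+1) a_{n+2} at x^n;
-4 x y'(x) has coefficient -4 n a_n at x^n (shift);
-7 y(x) has coefficient -7 a_n at x^n.
Matching x^n: (n+2)(n+1) a_{n+2} + (-4n - 7) a_n = 0.
Thus a_{n+2} = (4n + 7) / ((n+1)(n+2)) * a_n.

Check with a_0 = 1, a_1 = -1 (apply the recurrence for n = 0, 1, 2, 3): a_0 = 1, a_1 = -1, a_2 = 7/2, a_3 = -11/6, a_4 = 35/8, a_5 = -209/120.

a_(n+2) = (4n + 7) / ((n+1)(n+2)) * a_n; check: a_0 = 1, a_1 = -1, a_2 = 7/2, a_3 = -11/6, a_4 = 35/8, a_5 = -209/120


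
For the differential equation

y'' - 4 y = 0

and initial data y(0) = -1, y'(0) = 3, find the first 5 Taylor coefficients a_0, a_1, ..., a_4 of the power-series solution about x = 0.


Ansatz: y(x) = sum_{n>=0} a_n x^n, so y'(x) = sum_{n>=1} n a_n x^(n-1) and y''(x) = sum_{n>=2} n(n-1) a_n x^(n-2).
Substitute into P(x) y'' + Q(x) y' + R(x) y = 0 with P(x) = 1, Q(x) = 0, R(x) = -4, and match powers of x.
Initial conditions: a_0 = -1, a_1 = 3.
Setting the coefficient of each power of x to zero and solving order by order (substituting the coefficients already found):
  x^0: 2 a_2 - 4 a_0 = 0  ->  2 a_2 = 4 a_0 = -4  ->  a_2 = -2
  x^1: 6 a_3 - 4 a_1 = 0  ->  6 a_3 = 4 a_1 = 12  ->  a_3 = 2
  x^2: 12 a_4 - 4 a_2 = 0  ->  12 a_4 = 4 a_2 = -8  ->  a_4 = -2/3
Truncated series: y(x) = -1 + 3 x - 2 x^2 + 2 x^3 - (2/3) x^4 + O(x^5).

a_0 = -1; a_1 = 3; a_2 = -2; a_3 = 2; a_4 = -2/3


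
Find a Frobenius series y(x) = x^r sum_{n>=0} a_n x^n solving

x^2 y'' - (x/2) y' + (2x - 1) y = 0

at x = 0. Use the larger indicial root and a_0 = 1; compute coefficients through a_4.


Write in Frobenius form y'' + (p(x)/x) y' + (q(x)/x^2) y = 0:
  p(x) = -1/2,  q(x) = 2x - 1.
Indicial equation: r(r-1) + (-1/2) r + (-1) = 0 -> roots r_1 = 2, r_2 = -1/2.
Take r = r_1 = 2. Let y(x) = x^r sum_{n>=0} a_n x^n with a_0 = 1.
Substitute y = x^r sum a_n x^n and match x^{r+n}. The recurrence is
  D(n) a_n + 2 a_{n-1} = 0,  where D(n) = (r+n)(r+n-1) + (-1/2)(r+n) + (-1).
  a_n = -2 / D(n) * a_{n-1}.
Since the indicial polynomial factors as (r - r_1)(r - r_2), D(n) = (r_1 + n - r_1)(r_1 + n - r_2) = n(n + 5/2).
Evaluating step by step (a_0 = 1):
  n = 1: D(1) = 1(1 + 5/2) = 7/2; numerator = -2(1) = -2; a_1 = (-2)/(7/2) = -4/7
  n = 2: D(2) = 2(2 + 5/2) = 9; numerator = -2(-4/7) = 8/7; a_2 = (8/7)/(9) = 8/63
  n = 3: D(3) = 3(3 + 5/2) = 33/2; numerator = -2(8/63) = -16/63; a_3 = (-16/63)/(33/2) = -32/2079
  n = 4: D(4) = 4(4 + 5/2) = 26; numerator = -2(-32/2079) = 64/2079; a_4 = (64/2079)/(26) = 32/27027

r = 2; a_0 = 1; a_1 = -4/7; a_2 = 8/63; a_3 = -32/2079; a_4 = 32/27027


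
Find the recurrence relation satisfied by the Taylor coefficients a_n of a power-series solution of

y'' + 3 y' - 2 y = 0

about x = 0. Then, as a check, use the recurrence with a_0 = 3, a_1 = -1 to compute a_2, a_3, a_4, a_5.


Substitute y = sum_n a_n x^n.
y''(x) has coefficient (n+2)(n+1) a_{n+2} at x^n;
3 y'(x) has coefficient 3 (n+1) a_{n+1} at x^n;
-2 y(x) has coefficient -2 a_n at x^n.
Matching x^n: (n+2)(n+1) a_{n+2} + 3 (n+1) a_{n+1} - 2 a_n = 0.
Thus a_{n+2} = [-3 (n+1) a_{n+1} + 2 a_n] / ((n+1)(n+2)).

Check with a_0 = 3, a_1 = -1 (apply the recurrence for n = 0, 1, 2, 3): a_0 = 3, a_1 = -1, a_2 = 9/2, a_3 = -29/6, a_4 = 35/8, a_5 = -373/120.

a_(n+2) = [-3 (n+1) a_(n+1) + 2 a_n] / ((n+1)(n+2)); check: a_0 = 3, a_1 = -1, a_2 = 9/2, a_3 = -29/6, a_4 = 35/8, a_5 = -373/120


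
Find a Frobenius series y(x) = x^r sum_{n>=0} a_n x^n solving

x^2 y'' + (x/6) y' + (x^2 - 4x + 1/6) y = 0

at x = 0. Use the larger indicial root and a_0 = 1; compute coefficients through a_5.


Write in Frobenius form y'' + (p(x)/x) y' + (q(x)/x^2) y = 0:
  p(x) = 1/6,  q(x) = x^2 - 4x + 1/6.
Indicial equation: r(r-1) + (1/6) r + (1/6) = 0 -> roots r_1 = 1/2, r_2 = 1/3.
Take r = r_1 = 1/2. Let y(x) = x^r sum_{n>=0} a_n x^n with a_0 = 1.
Substitute y = x^r sum a_n x^n and match x^{r+n}. The recurrence is
  D(n) a_n - 4 a_{n-1} + 1 a_{n-2} = 0,  where D(n) = (r+n)(r+n-1) + (1/6)(r+n) + (1/6).
  a_n = [4 a_{n-1} - 1 a_{n-2}] / D(n).
Since the indicial polynomial factors as (r - r_1)(r - r_2), D(n) = (r_1 + n - r_1)(r_1 + n - r_2) = n(n + 1/6).
Evaluating step by step (a_0 = 1):
  n = 1: D(1) = 1(1 + 1/6) = 7/6; numerator = 4(1) = 4; a_1 = (4)/(7/6) = 24/7
  n = 2: D(2) = 2(2 + 1/6) = 13/3; numerator = 4(24/7) - 1(1) = 89/7; a_2 = (89/7)/(13/3) = 267/91
  n = 3: D(3) = 3(3 + 1/6) = 19/2; numerator = 4(267/91) - 1(24/7) = 108/13; a_3 = (108/13)/(19/2) = 216/247
  n = 4: D(4) = 4(4 + 1/6) = 50/3; numerator = 4(216/247) - 1(267/91) = 75/133; a_4 = (75/133)/(50/3) = 9/266
  n = 5: D(5) = 5(5 + 1/6) = 155/6; numerator = 4(9/266) - 1(216/247) = -1278/1729; a_5 = (-1278/1729)/(155/6) = -7668/267995

r = 1/2; a_0 = 1; a_1 = 24/7; a_2 = 267/91; a_3 = 216/247; a_4 = 9/266; a_5 = -7668/267995


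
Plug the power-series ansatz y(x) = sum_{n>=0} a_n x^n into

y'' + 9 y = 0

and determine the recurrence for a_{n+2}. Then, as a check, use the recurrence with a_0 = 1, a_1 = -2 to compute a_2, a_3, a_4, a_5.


Substitute y = sum_n a_n x^n into y'' + (const) y = 0.
y''(x) = sum_{n>=0} (n+2)(n+1) a_{n+2} x^n.
The ODE becomes sum_n [(n+2)(n+1) a_{n+2} + 9 a_n] x^n = 0.
Setting each coefficient to zero gives the recurrence:
  (n+2)(n+1) a_{n+2} + 9 a_n = 0,
  a_{n+2} = -9 / ((n+1)(n+2)) a_n.

Check with a_0 = 1, a_1 = -2 (apply the recurrence for n = 0, 1, 2, 3): a_0 = 1, a_1 = -2, a_2 = -9/2, a_3 = 3, a_4 = 27/8, a_5 = -27/20.

a_{n+2} = -9/((n+1)(n+2)) * a_n; check: a_0 = 1, a_1 = -2, a_2 = -9/2, a_3 = 3, a_4 = 27/8, a_5 = -27/20


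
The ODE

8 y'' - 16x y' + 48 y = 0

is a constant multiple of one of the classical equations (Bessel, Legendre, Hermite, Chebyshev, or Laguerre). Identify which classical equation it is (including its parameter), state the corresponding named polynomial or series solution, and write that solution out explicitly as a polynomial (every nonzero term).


All three coefficients share the factor 8; dividing through by 8 gives  y'' - 2x y' + 6 y = 0.
This matches the Hermite equation y'' - 2x y' + 2n y = 0 with 2n = 6, so n = 3; the polynomial solution is H_3(x).
With y = sum_k a_k x^k, matching x^k gives (k+2)(k+1) a_{k+2} = 2(k - n) a_k = 2(k - 3) a_k. The right side vanishes at k = 3, so the series with the parity of 3 terminates at degree 3.
Standard normalization: leading coefficient of H_n is 2^n, so a_3 = 2^3 = 8. Work downward with a_k = (k+1)(k+2) a_{k+2} / (2(k - n)):
  a_1 = (2)(3)(8) / (2(1 - 3)) = 48/(-4) = -12
Hence H_3(x) = 8 x^3 - 12 x.

H_3(x); series = 8 x^3 - 12 x


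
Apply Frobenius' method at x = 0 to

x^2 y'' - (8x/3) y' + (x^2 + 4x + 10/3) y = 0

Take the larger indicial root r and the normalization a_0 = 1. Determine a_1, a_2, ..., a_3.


Write in Frobenius form y'' + (p(x)/x) y' + (q(x)/x^2) y = 0:
  p(x) = -8/3,  q(x) = x^2 + 4x + 10/3.
Indicial equation: r(r-1) + (-8/3) r + (10/3) = 0 -> roots r_1 = 2, r_2 = 5/3.
Take r = r_1 = 2. Let y(x) = x^r sum_{n>=0} a_n x^n with a_0 = 1.
Substitute y = x^r sum a_n x^n and match x^{r+n}. The recurrence is
  D(n) a_n + 4 a_{n-1} + 1 a_{n-2} = 0,  where D(n) = (r+n)(r+n-1) + (-8/3)(r+n) + (10/3).
  a_n = [-4 a_{n-1} - 1 a_{n-2}] / D(n).
Since the indicial polynomial factors as (r - r_1)(r - r_2), D(n) = (r_1 + n - r_1)(r_1 + n - r_2) = n(n + 1/3).
Evaluating step by step (a_0 = 1):
  n = 1: D(1) = 1(1 + 1/3) = 4/3; numerator = -4(1) = -4; a_1 = (-4)/(4/3) = -3
  n = 2: D(2) = 2(2 + 1/3) = 14/3; numerator = -4(-3) - 1(1) = 11; a_2 = (11)/(14/3) = 33/14
  n = 3: D(3) = 3(3 + 1/3) = 10; numerator = -4(33/14) - 1(-3) = -45/7; a_3 = (-45/7)/(10) = -9/14

r = 2; a_0 = 1; a_1 = -3; a_2 = 33/14; a_3 = -9/14


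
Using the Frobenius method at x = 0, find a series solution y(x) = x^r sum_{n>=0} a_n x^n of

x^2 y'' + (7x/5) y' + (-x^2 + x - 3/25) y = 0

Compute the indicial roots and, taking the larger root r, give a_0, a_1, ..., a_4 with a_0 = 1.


Write in Frobenius form y'' + (p(x)/x) y' + (q(x)/x^2) y = 0:
  p(x) = 7/5,  q(x) = -x^2 + x - 3/25.
Indicial equation: r(r-1) + (7/5) r + (-3/25) = 0 -> roots r_1 = 1/5, r_2 = -3/5.
Take r = r_1 = 1/5. Let y(x) = x^r sum_{n>=0} a_n x^n with a_0 = 1.
Substitute y = x^r sum a_n x^n and match x^{r+n}. The recurrence is
  D(n) a_n + 1 a_{n-1} - 1 a_{n-2} = 0,  where D(n) = (r+n)(r+n-1) + (7/5)(r+n) + (-3/25).
  a_n = [-1 a_{n-1} + 1 a_{n-2}] / D(n).
Since the indicial polynomial factors as (r - r_1)(r - r_2), D(n) = (r_1 + n - r_1)(r_1 + n - r_2) = n(n + 4/5).
Evaluating step by step (a_0 = 1):
  n = 1: D(1) = 1(1 + 4/5) = 9/5; numerator = -1(1) = -1; a_1 = (-1)/(9/5) = -5/9
  n = 2: D(2) = 2(2 + 4/5) = 28/5; numerator = -1(-5/9) + 1(1) = 14/9; a_2 = (14/9)/(28/5) = 5/18
  n = 3: D(3) = 3(3 + 4/5) = 57/5; numerator = -1(5/18) + 1(-5/9) = -5/6; a_3 = (-5/6)/(57/5) = -25/342
  n = 4: D(4) = 4(4 + 4/5) = 96/5; numerator = -1(-25/342) + 1(5/18) = 20/57; a_4 = (20/57)/(96/5) = 25/1368

r = 1/5; a_0 = 1; a_1 = -5/9; a_2 = 5/18; a_3 = -25/342; a_4 = 25/1368


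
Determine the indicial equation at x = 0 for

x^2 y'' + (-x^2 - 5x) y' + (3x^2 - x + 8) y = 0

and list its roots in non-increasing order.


Divide by x^2 to reach normal form y'' + P_1(x) y' + P_2(x) y = 0 with P_1(x) = -1 - 5/x and P_2(x) = 3 - 1/x + 8/x^2.
x = 0 is a singular point because the y'-coefficient -1 - 5/x has a pole at x = 0 and the y-coefficient 3 - 1/x + 8/x^2 has a pole at x = 0.
It is a regular singular point because x P_1(x) = p(x) = -x - 5 and x^2 P_2(x) = q(x) = 3x^2 - x + 8 are polynomials, hence analytic at x = 0.
p(0) = -5,  q(0) = 8.
Indicial equation: r(r-1) + p(0) r + q(0) = 0, i.e. r^2 + (p(0) - 1) r + q(0) = 0, i.e. r^2 - 6 r + 8 = 0.
Discriminant: (-6)^2 - 4(8) = 4, so r = (6 ± 2)/2.
Solving: r_1 = 4, r_2 = 2.

indicial: r^2 - 6 r + 8 = 0; roots r_1 = 4, r_2 = 2


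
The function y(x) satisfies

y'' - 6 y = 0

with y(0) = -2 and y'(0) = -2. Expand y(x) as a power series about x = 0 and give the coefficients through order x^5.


Ansatz: y(x) = sum_{n>=0} a_n x^n, so y'(x) = sum_{n>=1} n a_n x^(n-1) and y''(x) = sum_{n>=2} n(n-1) a_n x^(n-2).
Substitute into P(x) y'' + Q(x) y' + R(x) y = 0 with P(x) = 1, Q(x) = 0, R(x) = -6, and match powers of x.
Initial conditions: a_0 = -2, a_1 = -2.
Setting the coefficient of each power of x to zero and solving order by order (substituting the coefficients already found):
  x^0: 2 a_2 - 6 a_0 = 0  ->  2 a_2 = 6 a_0 = -12  ->  a_2 = -6
  x^1: 6 a_3 - 6 a_1 = 0  ->  6 a_3 = 6 a_1 = -12  ->  a_3 = -2
  x^2: 12 a_4 - 6 a_2 = 0  ->  12 a_4 = 6 a_2 = -36  ->  a_4 = -3
  x^3: 20 a_5 - 6 a_3 = 0  ->  20 a_5 = 6 a_3 = -12  ->  a_5 = -3/5
Truncated series: y(x) = -2 - 2 x - 6 x^2 - 2 x^3 - 3 x^4 - (3/5) x^5 + O(x^6).

a_0 = -2; a_1 = -2; a_2 = -6; a_3 = -2; a_4 = -3; a_5 = -3/5


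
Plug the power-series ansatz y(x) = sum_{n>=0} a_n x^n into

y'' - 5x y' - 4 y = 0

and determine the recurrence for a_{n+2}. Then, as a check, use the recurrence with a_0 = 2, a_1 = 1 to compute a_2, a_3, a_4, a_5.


Substitute y = sum_n a_n x^n.
y''(x) has coefficient (n+2)(n+1) a_{n+2} at x^n;
-5 x y'(x) has coefficient -5 n a_n at x^n (shift);
-4 y(x) has coefficient -4 a_n at x^n.
Matching x^n: (n+2)(n+1) a_{n+2} + (-5n - 4) a_n = 0.
Thus a_{n+2} = (5n + 4) / ((n+1)(n+2)) * a_n.

Check with a_0 = 2, a_1 = 1 (apply the recurrence for n = 0, 1, 2, 3): a_0 = 2, a_1 = 1, a_2 = 4, a_3 = 3/2, a_4 = 14/3, a_5 = 57/40.

a_(n+2) = (5n + 4) / ((n+1)(n+2)) * a_n; check: a_0 = 2, a_1 = 1, a_2 = 4, a_3 = 3/2, a_4 = 14/3, a_5 = 57/40


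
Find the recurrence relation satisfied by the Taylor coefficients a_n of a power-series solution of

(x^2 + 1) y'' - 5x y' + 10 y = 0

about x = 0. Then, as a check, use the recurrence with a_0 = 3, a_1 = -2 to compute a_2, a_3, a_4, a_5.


Substitute y = sum_n a_n x^n.
(1 + 1 x^2) y'' contributes (n+2)(n+1) a_{n+2} + n(n-1) a_n at x^n.
-5 x y'(x) contributes -5 n a_n at x^n.
10 y(x) contributes 10 a_n at x^n.
Matching x^n: (n+2)(n+1) a_{n+2} + (n(n-1) - 5 n + 10) a_n = 0.
Thus a_{n+2} = (-n(n-1) + 5 n - 10) / ((n+1)(n+2)) * a_n.

Check with a_0 = 3, a_1 = -2 (apply the recurrence for n = 0, 1, 2, 3): a_0 = 3, a_1 = -2, a_2 = -15, a_3 = 5/3, a_4 = 5/2, a_5 = -1/12.

a_(n+2) = (-n(n-1) + 5 n - 10) / ((n+1)(n+2)) * a_n; check: a_0 = 3, a_1 = -2, a_2 = -15, a_3 = 5/3, a_4 = 5/2, a_5 = -1/12


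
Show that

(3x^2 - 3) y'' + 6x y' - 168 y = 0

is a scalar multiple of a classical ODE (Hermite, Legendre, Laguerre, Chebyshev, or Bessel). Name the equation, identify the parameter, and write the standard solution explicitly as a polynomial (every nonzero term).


All three coefficients share the factor -3; dividing through by -3 gives  (1 - x^2) y'' - 2x y' + 56 y = 0.
This matches the Legendre equation (1 - x^2) y'' - 2x y' + n(n+1) y = 0 (note the -2x y' term) with n(n+1) = 56, so n = 7; the polynomial solution is P_7(x).
With y = sum_k a_k x^k, matching x^k gives (k+2)(k+1) a_{k+2} = [k(k+1) - n(n+1)] a_k = (k - 7)(k + 8) a_k. The right side vanishes at k = 7, so the series with the parity of 7 terminates at degree 7.
Standard normalization (P_n(1) = 1): leading coefficient (2n)!/(2^n (n!)^2) = 87178291200/(128*25401600) = 429/16, so a_7 = 429/16. Work downward with a_k = (k+1)(k+2) a_{k+2} / ((k - 7)(k + 8)):
  a_5 = (6)(7)(429/16) / ((5 - 7)(5 + 8)) = (9009/8)/(-26) = -693/16
  a_3 = (4)(5)(-693/16) / ((3 - 7)(3 + 8)) = (-3465/4)/(-44) = 315/16
  a_1 = (2)(3)(315/16) / ((1 - 7)(1 + 8)) = (945/8)/(-54) = -35/16
Hence P_7(x) = 429 x^7/16 - 693 x^5/16 + 315 x^3/16 - 35 x/16.

P_7(x); series = 429 x^7/16 - 693 x^5/16 + 315 x^3/16 - 35 x/16


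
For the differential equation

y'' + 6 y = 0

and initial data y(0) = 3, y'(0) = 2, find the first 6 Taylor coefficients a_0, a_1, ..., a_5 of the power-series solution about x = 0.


Ansatz: y(x) = sum_{n>=0} a_n x^n, so y'(x) = sum_{n>=1} n a_n x^(n-1) and y''(x) = sum_{n>=2} n(n-1) a_n x^(n-2).
Substitute into P(x) y'' + Q(x) y' + R(x) y = 0 with P(x) = 1, Q(x) = 0, R(x) = 6, and match powers of x.
Initial conditions: a_0 = 3, a_1 = 2.
Setting the coefficient of each power of x to zero and solving order by order (substituting the coefficients already found):
  x^0: 2 a_2 + 6 a_0 = 0  ->  2 a_2 = -6 a_0 = -18  ->  a_2 = -9
  x^1: 6 a_3 + 6 a_1 = 0  ->  6 a_3 = -6 a_1 = -12  ->  a_3 = -2
  x^2: 12 a_4 + 6 a_2 = 0  ->  12 a_4 = -6 a_2 = 54  ->  a_4 = 9/2
  x^3: 20 a_5 + 6 a_3 = 0  ->  20 a_5 = -6 a_3 = 12  ->  a_5 = 3/5
Truncated series: y(x) = 3 + 2 x - 9 x^2 - 2 x^3 + (9/2) x^4 + (3/5) x^5 + O(x^6).

a_0 = 3; a_1 = 2; a_2 = -9; a_3 = -2; a_4 = 9/2; a_5 = 3/5


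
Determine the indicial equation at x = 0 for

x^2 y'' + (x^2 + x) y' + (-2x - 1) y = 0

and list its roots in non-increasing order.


Divide by x^2 to reach normal form y'' + P_1(x) y' + P_2(x) y = 0 with P_1(x) = 1 + 1/x and P_2(x) = -2/x - 1/x^2.
x = 0 is a singular point because the y'-coefficient 1 + 1/x has a pole at x = 0 and the y-coefficient -2/x - 1/x^2 has a pole at x = 0.
It is a regular singular point because x P_1(x) = p(x) = x + 1 and x^2 P_2(x) = q(x) = -2x - 1 are polynomials, hence analytic at x = 0.
p(0) = 1,  q(0) = -1.
Indicial equation: r(r-1) + p(0) r + q(0) = 0, i.e. r^2 + (p(0) - 1) r + q(0) = 0, i.e. r^2 - 1 = 0.
Discriminant: (0)^2 - 4(-1) = 4, so r = (0 ± 2)/2.
Solving: r_1 = 1, r_2 = -1.

indicial: r^2 - 1 = 0; roots r_1 = 1, r_2 = -1


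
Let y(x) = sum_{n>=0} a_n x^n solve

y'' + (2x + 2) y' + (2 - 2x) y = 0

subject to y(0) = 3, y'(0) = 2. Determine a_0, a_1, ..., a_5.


Ansatz: y(x) = sum_{n>=0} a_n x^n, so y'(x) = sum_{n>=1} n a_n x^(n-1) and y''(x) = sum_{n>=2} n(n-1) a_n x^(n-2).
Substitute into P(x) y'' + Q(x) y' + R(x) y = 0 with P(x) = 1, Q(x) = 2x + 2, R(x) = 2 - 2x, and match powers of x.
Initial conditions: a_0 = 3, a_1 = 2.
Setting the coefficient of each power of x to zero and solving order by order (substituting the coefficients already found):
  x^0: 2 a_2 + 2 a_1 + 2 a_0 = 0  ->  2 a_2 = -2 a_1 - 2 a_0 = -10  ->  a_2 = -5
  x^1: 6 a_3 + 4 a_2 + 4 a_1 - 2 a_0 = 0  ->  6 a_3 = -4 a_2 - 4 a_1 + 2 a_0 = 18  ->  a_3 = 3
  x^2: 12 a_4 + 6 a_3 + 6 a_2 - 2 a_1 = 0  ->  12 a_4 = -6 a_3 - 6 a_2 + 2 a_1 = 16  ->  a_4 = 4/3
  x^3: 20 a_5 + 8 a_4 + 8 a_3 - 2 a_2 = 0  ->  20 a_5 = -8 a_4 - 8 a_3 + 2 a_2 = -134/3  ->  a_5 = -67/30
Truncated series: y(x) = 3 + 2 x - 5 x^2 + 3 x^3 + (4/3) x^4 - (67/30) x^5 + O(x^6).

a_0 = 3; a_1 = 2; a_2 = -5; a_3 = 3; a_4 = 4/3; a_5 = -67/30


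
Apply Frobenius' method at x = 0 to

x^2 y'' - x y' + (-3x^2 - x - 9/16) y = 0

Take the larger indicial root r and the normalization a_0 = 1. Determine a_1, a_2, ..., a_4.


Write in Frobenius form y'' + (p(x)/x) y' + (q(x)/x^2) y = 0:
  p(x) = -1,  q(x) = -3x^2 - x - 9/16.
Indicial equation: r(r-1) + (-1) r + (-9/16) = 0 -> roots r_1 = 9/4, r_2 = -1/4.
Take r = r_1 = 9/4. Let y(x) = x^r sum_{n>=0} a_n x^n with a_0 = 1.
Substitute y = x^r sum a_n x^n and match x^{r+n}. The recurrence is
  D(n) a_n - 1 a_{n-1} - 3 a_{n-2} = 0,  where D(n) = (r+n)(r+n-1) + (-1)(r+n) + (-9/16).
  a_n = [1 a_{n-1} + 3 a_{n-2}] / D(n).
Since the indicial polynomial factors as (r - r_1)(r - r_2), D(n) = (r_1 + n - r_1)(r_1 + n - r_2) = n(n + 5/2).
Evaluating step by step (a_0 = 1):
  n = 1: D(1) = 1(1 + 5/2) = 7/2; numerator = 1(1) = 1; a_1 = (1)/(7/2) = 2/7
  n = 2: D(2) = 2(2 + 5/2) = 9; numerator = 1(2/7) + 3(1) = 23/7; a_2 = (23/7)/(9) = 23/63
  n = 3: D(3) = 3(3 + 5/2) = 33/2; numerator = 1(23/63) + 3(2/7) = 11/9; a_3 = (11/9)/(33/2) = 2/27
  n = 4: D(4) = 4(4 + 5/2) = 26; numerator = 1(2/27) + 3(23/63) = 221/189; a_4 = (221/189)/(26) = 17/378

r = 9/4; a_0 = 1; a_1 = 2/7; a_2 = 23/63; a_3 = 2/27; a_4 = 17/378


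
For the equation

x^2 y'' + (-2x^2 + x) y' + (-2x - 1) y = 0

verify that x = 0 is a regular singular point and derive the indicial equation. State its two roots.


Divide by x^2 to reach normal form y'' + P_1(x) y' + P_2(x) y = 0 with P_1(x) = -2 + 1/x and P_2(x) = -2/x - 1/x^2.
x = 0 is a singular point because the y'-coefficient -2 + 1/x has a pole at x = 0 and the y-coefficient -2/x - 1/x^2 has a pole at x = 0.
It is a regular singular point because x P_1(x) = p(x) = 1 - 2x and x^2 P_2(x) = q(x) = -2x - 1 are polynomials, hence analytic at x = 0.
p(0) = 1,  q(0) = -1.
Indicial equation: r(r-1) + p(0) r + q(0) = 0, i.e. r^2 + (p(0) - 1) r + q(0) = 0, i.e. r^2 - 1 = 0.
Discriminant: (0)^2 - 4(-1) = 4, so r = (0 ± 2)/2.
Solving: r_1 = 1, r_2 = -1.

indicial: r^2 - 1 = 0; roots r_1 = 1, r_2 = -1


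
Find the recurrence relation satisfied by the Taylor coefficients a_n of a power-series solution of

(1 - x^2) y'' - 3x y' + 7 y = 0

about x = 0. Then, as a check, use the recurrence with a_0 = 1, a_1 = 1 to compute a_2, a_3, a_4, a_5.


Substitute y = sum_n a_n x^n.
(1 - 1 x^2) y'' contributes (n+2)(n+1) a_{n+2} - n(n-1) a_n at x^n.
-3 x y'(x) contributes -3 n a_n at x^n.
7 y(x) contributes 7 a_n at x^n.
Matching x^n: (n+2)(n+1) a_{n+2} + (-n(n-1) - 3 n + 7) a_n = 0.
Thus a_{n+2} = (n(n-1) + 3 n - 7) / ((n+1)(n+2)) * a_n.

Check with a_0 = 1, a_1 = 1 (apply the recurrence for n = 0, 1, 2, 3): a_0 = 1, a_1 = 1, a_2 = -7/2, a_3 = -2/3, a_4 = -7/24, a_5 = -4/15.

a_(n+2) = (n(n-1) + 3 n - 7) / ((n+1)(n+2)) * a_n; check: a_0 = 1, a_1 = 1, a_2 = -7/2, a_3 = -2/3, a_4 = -7/24, a_5 = -4/15


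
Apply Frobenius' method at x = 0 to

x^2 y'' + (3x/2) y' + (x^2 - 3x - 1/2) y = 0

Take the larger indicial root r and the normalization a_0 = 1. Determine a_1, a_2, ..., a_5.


Write in Frobenius form y'' + (p(x)/x) y' + (q(x)/x^2) y = 0:
  p(x) = 3/2,  q(x) = x^2 - 3x - 1/2.
Indicial equation: r(r-1) + (3/2) r + (-1/2) = 0 -> roots r_1 = 1/2, r_2 = -1.
Take r = r_1 = 1/2. Let y(x) = x^r sum_{n>=0} a_n x^n with a_0 = 1.
Substitute y = x^r sum a_n x^n and match x^{r+n}. The recurrence is
  D(n) a_n - 3 a_{n-1} + 1 a_{n-2} = 0,  where D(n) = (r+n)(r+n-1) + (3/2)(r+n) + (-1/2).
  a_n = [3 a_{n-1} - 1 a_{n-2}] / D(n).
Since the indicial polynomial factors as (r - r_1)(r - r_2), D(n) = (r_1 + n - r_1)(r_1 + n - r_2) = n(n + 3/2).
Evaluating step by step (a_0 = 1):
  n = 1: D(1) = 1(1 + 3/2) = 5/2; numerator = 3(1) = 3; a_1 = (3)/(5/2) = 6/5
  n = 2: D(2) = 2(2 + 3/2) = 7; numerator = 3(6/5) - 1(1) = 13/5; a_2 = (13/5)/(7) = 13/35
  n = 3: D(3) = 3(3 + 3/2) = 27/2; numerator = 3(13/35) - 1(6/5) = -3/35; a_3 = (-3/35)/(27/2) = -2/315
  n = 4: D(4) = 4(4 + 3/2) = 22; numerator = 3(-2/315) - 1(13/35) = -41/105; a_4 = (-41/105)/(22) = -41/2310
  n = 5: D(5) = 5(5 + 3/2) = 65/2; numerator = 3(-41/2310) - 1(-2/315) = -65/1386; a_5 = (-65/1386)/(65/2) = -1/693

r = 1/2; a_0 = 1; a_1 = 6/5; a_2 = 13/35; a_3 = -2/315; a_4 = -41/2310; a_5 = -1/693


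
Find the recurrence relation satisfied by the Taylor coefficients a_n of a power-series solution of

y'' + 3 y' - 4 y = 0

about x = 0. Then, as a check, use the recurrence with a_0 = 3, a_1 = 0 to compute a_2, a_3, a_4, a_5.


Substitute y = sum_n a_n x^n.
y''(x) has coefficient (n+2)(n+1) a_{n+2} at x^n;
3 y'(x) has coefficient 3 (n+1) a_{n+1} at x^n;
-4 y(x) has coefficient -4 a_n at x^n.
Matching x^n: (n+2)(n+1) a_{n+2} + 3 (n+1) a_{n+1} - 4 a_n = 0.
Thus a_{n+2} = [-3 (n+1) a_{n+1} + 4 a_n] / ((n+1)(n+2)).

Check with a_0 = 3, a_1 = 0 (apply the recurrence for n = 0, 1, 2, 3): a_0 = 3, a_1 = 0, a_2 = 6, a_3 = -6, a_4 = 13/2, a_5 = -51/10.

a_(n+2) = [-3 (n+1) a_(n+1) + 4 a_n] / ((n+1)(n+2)); check: a_0 = 3, a_1 = 0, a_2 = 6, a_3 = -6, a_4 = 13/2, a_5 = -51/10


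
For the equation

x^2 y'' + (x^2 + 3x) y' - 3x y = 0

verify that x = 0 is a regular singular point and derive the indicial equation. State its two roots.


Divide by x^2 to reach normal form y'' + P_1(x) y' + P_2(x) y = 0 with P_1(x) = 1 + 3/x and P_2(x) = -3/x.
x = 0 is a singular point because the y'-coefficient 1 + 3/x has a pole at x = 0 and the y-coefficient -3/x has a pole at x = 0.
It is a regular singular point because x P_1(x) = p(x) = x + 3 and x^2 P_2(x) = q(x) = -3x are polynomials, hence analytic at x = 0.
p(0) = 3,  q(0) = 0.
Indicial equation: r(r-1) + p(0) r + q(0) = 0, i.e. r^2 + (p(0) - 1) r + q(0) = 0, i.e. r^2 + 2 r = 0.
Discriminant: (2)^2 - 4(0) = 4, so r = (-2 ± 2)/2.
Solving: r_1 = 0, r_2 = -2.

indicial: r^2 + 2 r = 0; roots r_1 = 0, r_2 = -2


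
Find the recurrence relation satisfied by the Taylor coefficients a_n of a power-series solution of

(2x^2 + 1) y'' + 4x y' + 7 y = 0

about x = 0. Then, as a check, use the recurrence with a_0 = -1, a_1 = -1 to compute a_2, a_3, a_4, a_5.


Substitute y = sum_n a_n x^n.
(1 + 2 x^2) y'' contributes (n+2)(n+1) a_{n+2} + 2 n(n-1) a_n at x^n.
4 x y'(x) contributes 4 n a_n at x^n.
7 y(x) contributes 7 a_n at x^n.
Matching x^n: (n+2)(n+1) a_{n+2} + (2 n(n-1) + 4 n + 7) a_n = 0.
Thus a_{n+2} = (-2 n(n-1) - 4 n - 7) / ((n+1)(n+2)) * a_n.

Check with a_0 = -1, a_1 = -1 (apply the recurrence for n = 0, 1, 2, 3): a_0 = -1, a_1 = -1, a_2 = 7/2, a_3 = 11/6, a_4 = -133/24, a_5 = -341/120.

a_(n+2) = (-2 n(n-1) - 4 n - 7) / ((n+1)(n+2)) * a_n; check: a_0 = -1, a_1 = -1, a_2 = 7/2, a_3 = 11/6, a_4 = -133/24, a_5 = -341/120


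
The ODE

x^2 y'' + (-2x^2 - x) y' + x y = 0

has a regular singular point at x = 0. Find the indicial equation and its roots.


Divide by x^2 to reach normal form y'' + P_1(x) y' + P_2(x) y = 0 with P_1(x) = -2 - 1/x and P_2(x) = 1/x.
x = 0 is a singular point because the y'-coefficient -2 - 1/x has a pole at x = 0 and the y-coefficient 1/x has a pole at x = 0.
It is a regular singular point because x P_1(x) = p(x) = -2x - 1 and x^2 P_2(x) = q(x) = x are polynomials, hence analytic at x = 0.
p(0) = -1,  q(0) = 0.
Indicial equation: r(r-1) + p(0) r + q(0) = 0, i.e. r^2 + (p(0) - 1) r + q(0) = 0, i.e. r^2 - 2 r = 0.
Discriminant: (-2)^2 - 4(0) = 4, so r = (2 ± 2)/2.
Solving: r_1 = 2, r_2 = 0.

indicial: r^2 - 2 r = 0; roots r_1 = 2, r_2 = 0


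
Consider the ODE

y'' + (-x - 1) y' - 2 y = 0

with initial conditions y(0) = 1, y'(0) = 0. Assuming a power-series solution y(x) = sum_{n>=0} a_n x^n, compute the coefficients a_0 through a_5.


Ansatz: y(x) = sum_{n>=0} a_n x^n, so y'(x) = sum_{n>=1} n a_n x^(n-1) and y''(x) = sum_{n>=2} n(n-1) a_n x^(n-2).
Substitute into P(x) y'' + Q(x) y' + R(x) y = 0 with P(x) = 1, Q(x) = -x - 1, R(x) = -2, and match powers of x.
Initial conditions: a_0 = 1, a_1 = 0.
Setting the coefficient of each power of x to zero and solving order by order (substituting the coefficients already found):
  x^0: 2 a_2 - a_1 - 2 a_0 = 0  ->  2 a_2 = a_1 + 2 a_0 = 2  ->  a_2 = 1
  x^1: 6 a_3 - 2 a_2 - 3 a_1 = 0  ->  6 a_3 = 2 a_2 + 3 a_1 = 2  ->  a_3 = 1/3
  x^2: 12 a_4 - 3 a_3 - 4 a_2 = 0  ->  12 a_4 = 3 a_3 + 4 a_2 = 5  ->  a_4 = 5/12
  x^3: 20 a_5 - 4 a_4 - 5 a_3 = 0  ->  20 a_5 = 4 a_4 + 5 a_3 = 10/3  ->  a_5 = 1/6
Truncated series: y(x) = 1 + x^2 + (1/3) x^3 + (5/12) x^4 + (1/6) x^5 + O(x^6).

a_0 = 1; a_1 = 0; a_2 = 1; a_3 = 1/3; a_4 = 5/12; a_5 = 1/6


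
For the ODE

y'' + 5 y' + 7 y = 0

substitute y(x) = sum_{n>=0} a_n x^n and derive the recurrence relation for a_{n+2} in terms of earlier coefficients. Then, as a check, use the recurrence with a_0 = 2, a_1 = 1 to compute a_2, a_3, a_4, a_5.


Substitute y = sum_n a_n x^n.
y''(x) has coefficient (n+2)(n+1) a_{n+2} at x^n;
5 y'(x) has coefficient 5 (n+1) a_{n+1} at x^n;
7 y(x) has coefficient 7 a_n at x^n.
Matching x^n: (n+2)(n+1) a_{n+2} + 5 (n+1) a_{n+1} + 7 a_n = 0.
Thus a_{n+2} = [-5 (n+1) a_{n+1} - 7 a_n] / ((n+1)(n+2)).

Check with a_0 = 2, a_1 = 1 (apply the recurrence for n = 0, 1, 2, 3): a_0 = 2, a_1 = 1, a_2 = -19/2, a_3 = 44/3, a_4 = -307/24, a_5 = 919/120.

a_(n+2) = [-5 (n+1) a_(n+1) - 7 a_n] / ((n+1)(n+2)); check: a_0 = 2, a_1 = 1, a_2 = -19/2, a_3 = 44/3, a_4 = -307/24, a_5 = 919/120


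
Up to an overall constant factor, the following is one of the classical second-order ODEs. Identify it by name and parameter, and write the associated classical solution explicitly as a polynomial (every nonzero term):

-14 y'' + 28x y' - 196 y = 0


All three coefficients share the factor -14; dividing through by -14 gives  y'' - 2x y' + 14 y = 0.
This matches the Hermite equation y'' - 2x y' + 2n y = 0 with 2n = 14, so n = 7; the polynomial solution is H_7(x).
With y = sum_k a_k x^k, matching x^k gives (k+2)(k+1) a_{k+2} = 2(k - n) a_k = 2(k - 7) a_k. The right side vanishes at k = 7, so the series with the parity of 7 terminates at degree 7.
Standard normalization: leading coefficient of H_n is 2^n, so a_7 = 2^7 = 128. Work downward with a_k = (k+1)(k+2) a_{k+2} / (2(k - n)):
  a_5 = (6)(7)(128) / (2(5 - 7)) = 5376/(-4) = -1344
  a_3 = (4)(5)(-1344) / (2(3 - 7)) = -26880/(-8) = 3360
  a_1 = (2)(3)(3360) / (2(1 - 7)) = 20160/(-12) = -1680
Hence H_7(x) = 128 x^7 - 1344 x^5 + 3360 x^3 - 1680 x.

H_7(x); series = 128 x^7 - 1344 x^5 + 3360 x^3 - 1680 x


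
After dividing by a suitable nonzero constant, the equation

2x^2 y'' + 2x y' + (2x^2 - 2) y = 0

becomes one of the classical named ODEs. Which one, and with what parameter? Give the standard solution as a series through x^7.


All three coefficients share the factor 2; dividing through by 2 gives  x^2 y'' + x y' + (x^2 - 1) y = 0.
This matches the Bessel equation x^2 y'' + x y' + (x^2 - nu^2) y = 0 with nu^2 = 1, so nu = 1; the solution bounded at x = 0 is J_1(x).
Frobenius at x = 0: indicial roots ±nu; for r = nu the recurrence k(k + 2nu) c_k = -c_{k-2} gives the standard series J_nu(x) = sum_{k>=0} (-1)^k / (k! (k+nu)!) (x/2)^(2k+nu). Evaluate the first 4 terms:
  k = 0: (-1)^0 / (0! * 1! * 2^1) x^1 = 1/(1*1*2) x^1 = (1/2) x^1
  k = 1: (-1)^1 / (1! * 2! * 2^3) x^3 = -1/(1*2*8) x^3 = (-1/16) x^3
  k = 2: (-1)^2 / (2! * 3! * 2^5) x^5 = 1/(2*6*32) x^5 = (1/384) x^5
  k = 3: (-1)^3 / (3! * 4! * 2^7) x^7 = -1/(6*24*128) x^7 = (-1/18432) x^7
Hence J_1(x) = -x^7/18432 + x^5/384 - x^3/16 + x/2 + ....

J_1(x); series = -x^7/18432 + x^5/384 - x^3/16 + x/2


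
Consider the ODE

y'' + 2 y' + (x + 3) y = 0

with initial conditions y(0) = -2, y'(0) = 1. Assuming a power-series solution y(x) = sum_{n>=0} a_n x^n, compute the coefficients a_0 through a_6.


Ansatz: y(x) = sum_{n>=0} a_n x^n, so y'(x) = sum_{n>=1} n a_n x^(n-1) and y''(x) = sum_{n>=2} n(n-1) a_n x^(n-2).
Substitute into P(x) y'' + Q(x) y' + R(x) y = 0 with P(x) = 1, Q(x) = 2, R(x) = x + 3, and match powers of x.
Initial conditions: a_0 = -2, a_1 = 1.
Setting the coefficient of each power of x to zero and solving order by order (substituting the coefficients already found):
  x^0: 2 a_2 + 2 a_1 + 3 a_0 = 0  ->  2 a_2 = -2 a_1 - 3 a_0 = 4  ->  a_2 = 2
  x^1: 6 a_3 + 4 a_2 + 3 a_1 + a_0 = 0  ->  6 a_3 = -4 a_2 - 3 a_1 - a_0 = -9  ->  a_3 = -3/2
  x^2: 12 a_4 + 6 a_3 + 3 a_2 + a_1 = 0  ->  12 a_4 = -6 a_3 - 3 a_2 - a_1 = 2  ->  a_4 = 1/6
  x^3: 20 a_5 + 8 a_4 + 3 a_3 + a_2 = 0  ->  20 a_5 = -8 a_4 - 3 a_3 - a_2 = 7/6  ->  a_5 = 7/120
  x^4: 30 a_6 + 10 a_5 + 3 a_4 + a_3 = 0  ->  30 a_6 = -10 a_5 - 3 a_4 - a_3 = 5/12  ->  a_6 = 1/72
Truncated series: y(x) = -2 + x + 2 x^2 - (3/2) x^3 + (1/6) x^4 + (7/120) x^5 + (1/72) x^6 + O(x^7).

a_0 = -2; a_1 = 1; a_2 = 2; a_3 = -3/2; a_4 = 1/6; a_5 = 7/120; a_6 = 1/72


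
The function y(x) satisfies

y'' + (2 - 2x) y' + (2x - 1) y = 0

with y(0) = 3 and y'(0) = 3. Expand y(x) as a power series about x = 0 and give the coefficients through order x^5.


Ansatz: y(x) = sum_{n>=0} a_n x^n, so y'(x) = sum_{n>=1} n a_n x^(n-1) and y''(x) = sum_{n>=2} n(n-1) a_n x^(n-2).
Substitute into P(x) y'' + Q(x) y' + R(x) y = 0 with P(x) = 1, Q(x) = 2 - 2x, R(x) = 2x - 1, and match powers of x.
Initial conditions: a_0 = 3, a_1 = 3.
Setting the coefficient of each power of x to zero and solving order by order (substituting the coefficients already found):
  x^0: 2 a_2 + 2 a_1 - a_0 = 0  ->  2 a_2 = -2 a_1 + a_0 = -3  ->  a_2 = -3/2
  x^1: 6 a_3 + 4 a_2 - 3 a_1 + 2 a_0 = 0  ->  6 a_3 = -4 a_2 + 3 a_1 - 2 a_0 = 9  ->  a_3 = 3/2
  x^2: 12 a_4 + 6 a_3 - 5 a_2 + 2 a_1 = 0  ->  12 a_4 = -6 a_3 + 5 a_2 - 2 a_1 = -45/2  ->  a_4 = -15/8
  x^3: 20 a_5 + 8 a_4 - 7 a_3 + 2 a_2 = 0  ->  20 a_5 = -8 a_4 + 7 a_3 - 2 a_2 = 57/2  ->  a_5 = 57/40
Truncated series: y(x) = 3 + 3 x - (3/2) x^2 + (3/2) x^3 - (15/8) x^4 + (57/40) x^5 + O(x^6).

a_0 = 3; a_1 = 3; a_2 = -3/2; a_3 = 3/2; a_4 = -15/8; a_5 = 57/40


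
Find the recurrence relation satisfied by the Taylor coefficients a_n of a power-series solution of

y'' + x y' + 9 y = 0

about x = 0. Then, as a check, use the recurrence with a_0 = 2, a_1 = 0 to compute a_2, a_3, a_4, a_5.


Substitute y = sum_n a_n x^n.
y''(x) has coefficient (n+2)(n+1) a_{n+2} at x^n;
x y'(x) has coefficient n a_n at x^n (shift);
9 y(x) has coefficient 9 a_n at x^n.
Matching x^n: (n+2)(n+1) a_{n+2} + (n + 9) a_n = 0.
Thus a_{n+2} = (-n - 9) / ((n+1)(n+2)) * a_n.

Check with a_0 = 2, a_1 = 0 (apply the recurrence for n = 0, 1, 2, 3): a_0 = 2, a_1 = 0, a_2 = -9, a_3 = 0, a_4 = 33/4, a_5 = 0.

a_(n+2) = (-n - 9) / ((n+1)(n+2)) * a_n; check: a_0 = 2, a_1 = 0, a_2 = -9, a_3 = 0, a_4 = 33/4, a_5 = 0


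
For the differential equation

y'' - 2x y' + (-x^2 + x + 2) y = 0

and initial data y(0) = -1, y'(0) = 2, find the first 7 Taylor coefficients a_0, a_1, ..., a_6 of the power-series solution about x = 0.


Ansatz: y(x) = sum_{n>=0} a_n x^n, so y'(x) = sum_{n>=1} n a_n x^(n-1) and y''(x) = sum_{n>=2} n(n-1) a_n x^(n-2).
Substitute into P(x) y'' + Q(x) y' + R(x) y = 0 with P(x) = 1, Q(x) = -2x, R(x) = -x^2 + x + 2, and match powers of x.
Initial conditions: a_0 = -1, a_1 = 2.
Setting the coefficient of each power of x to zero and solving order by order (substituting the coefficients already found):
  x^0: 2 a_2 + 2 a_0 = 0  ->  2 a_2 = -2 a_0 = 2  ->  a_2 = 1
  x^1: 6 a_3 + a_0 = 0  ->  6 a_3 = -a_0 = 1  ->  a_3 = 1/6
  x^2: 12 a_4 - 2 a_2 + a_1 - a_0 = 0  ->  12 a_4 = 2 a_2 - a_1 + a_0 = -1  ->  a_4 = -1/12
  x^3: 20 a_5 - 4 a_3 + a_2 - a_1 = 0  ->  20 a_5 = 4 a_3 - a_2 + a_1 = 5/3  ->  a_5 = 1/12
  x^4: 30 a_6 - 6 a_4 + a_3 - a_2 = 0  ->  30 a_6 = 6 a_4 - a_3 + a_2 = 1/3  ->  a_6 = 1/90
Truncated series: y(x) = -1 + 2 x + x^2 + (1/6) x^3 - (1/12) x^4 + (1/12) x^5 + (1/90) x^6 + O(x^7).

a_0 = -1; a_1 = 2; a_2 = 1; a_3 = 1/6; a_4 = -1/12; a_5 = 1/12; a_6 = 1/90


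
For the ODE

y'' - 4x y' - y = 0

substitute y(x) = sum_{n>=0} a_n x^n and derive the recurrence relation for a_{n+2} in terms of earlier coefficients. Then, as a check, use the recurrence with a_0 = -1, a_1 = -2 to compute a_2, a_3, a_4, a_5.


Substitute y = sum_n a_n x^n.
y''(x) has coefficient (n+2)(n+1) a_{n+2} at x^n;
-4 x y'(x) has coefficient -4 n a_n at x^n (shift);
-y(x) has coefficient -1 a_n at x^n.
Matching x^n: (n+2)(n+1) a_{n+2} + (-4n - 1) a_n = 0.
Thus a_{n+2} = (4n + 1) / ((n+1)(n+2)) * a_n.

Check with a_0 = -1, a_1 = -2 (apply the recurrence for n = 0, 1, 2, 3): a_0 = -1, a_1 = -2, a_2 = -1/2, a_3 = -5/3, a_4 = -3/8, a_5 = -13/12.

a_(n+2) = (4n + 1) / ((n+1)(n+2)) * a_n; check: a_0 = -1, a_1 = -2, a_2 = -1/2, a_3 = -5/3, a_4 = -3/8, a_5 = -13/12


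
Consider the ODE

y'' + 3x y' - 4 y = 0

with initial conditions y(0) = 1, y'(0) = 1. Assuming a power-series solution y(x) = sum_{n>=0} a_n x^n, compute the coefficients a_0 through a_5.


Ansatz: y(x) = sum_{n>=0} a_n x^n, so y'(x) = sum_{n>=1} n a_n x^(n-1) and y''(x) = sum_{n>=2} n(n-1) a_n x^(n-2).
Substitute into P(x) y'' + Q(x) y' + R(x) y = 0 with P(x) = 1, Q(x) = 3x, R(x) = -4, and match powers of x.
Initial conditions: a_0 = 1, a_1 = 1.
Setting the coefficient of each power of x to zero and solving order by order (substituting the coefficients already found):
  x^0: 2 a_2 - 4 a_0 = 0  ->  2 a_2 = 4 a_0 = 4  ->  a_2 = 2
  x^1: 6 a_3 - a_1 = 0  ->  6 a_3 = a_1 = 1  ->  a_3 = 1/6
  x^2: 12 a_4 + 2 a_2 = 0  ->  12 a_4 = -2 a_2 = -4  ->  a_4 = -1/3
  x^3: 20 a_5 + 5 a_3 = 0  ->  20 a_5 = -5 a_3 = -5/6  ->  a_5 = -1/24
Truncated series: y(x) = 1 + x + 2 x^2 + (1/6) x^3 - (1/3) x^4 - (1/24) x^5 + O(x^6).

a_0 = 1; a_1 = 1; a_2 = 2; a_3 = 1/6; a_4 = -1/3; a_5 = -1/24


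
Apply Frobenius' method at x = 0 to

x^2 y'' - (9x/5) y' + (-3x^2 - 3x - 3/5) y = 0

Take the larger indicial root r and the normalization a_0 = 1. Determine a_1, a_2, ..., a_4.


Write in Frobenius form y'' + (p(x)/x) y' + (q(x)/x^2) y = 0:
  p(x) = -9/5,  q(x) = -3x^2 - 3x - 3/5.
Indicial equation: r(r-1) + (-9/5) r + (-3/5) = 0 -> roots r_1 = 3, r_2 = -1/5.
Take r = r_1 = 3. Let y(x) = x^r sum_{n>=0} a_n x^n with a_0 = 1.
Substitute y = x^r sum a_n x^n and match x^{r+n}. The recurrence is
  D(n) a_n - 3 a_{n-1} - 3 a_{n-2} = 0,  where D(n) = (r+n)(r+n-1) + (-9/5)(r+n) + (-3/5).
  a_n = [3 a_{n-1} + 3 a_{n-2}] / D(n).
Since the indicial polynomial factors as (r - r_1)(r - r_2), D(n) = (r_1 + n - r_1)(r_1 + n - r_2) = n(n + 16/5).
Evaluating step by step (a_0 = 1):
  n = 1: D(1) = 1(1 + 16/5) = 21/5; numerator = 3(1) = 3; a_1 = (3)/(21/5) = 5/7
  n = 2: D(2) = 2(2 + 16/5) = 52/5; numerator = 3(5/7) + 3(1) = 36/7; a_2 = (36/7)/(52/5) = 45/91
  n = 3: D(3) = 3(3 + 16/5) = 93/5; numerator = 3(45/91) + 3(5/7) = 330/91; a_3 = (330/91)/(93/5) = 550/2821
  n = 4: D(4) = 4(4 + 16/5) = 144/5; numerator = 3(550/2821) + 3(45/91) = 5835/2821; a_4 = (5835/2821)/(144/5) = 9725/135408

r = 3; a_0 = 1; a_1 = 5/7; a_2 = 45/91; a_3 = 550/2821; a_4 = 9725/135408
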